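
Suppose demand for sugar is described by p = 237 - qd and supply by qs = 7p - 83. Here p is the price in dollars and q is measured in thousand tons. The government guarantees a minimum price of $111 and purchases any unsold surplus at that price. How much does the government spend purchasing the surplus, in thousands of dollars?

63048

Rearranging demand gives qd = 237 - p. Without the control the market clears where 237 - p = 7p - 83, i.e. p* = 40 and q* = 197.
The floor of 111 is above the equilibrium price 40, so it binds.
At p = 111: qd = 237 - 111 = 126 and qs = 7·111 - 83 = 694.
Surplus = qs - qd = 568.
Government expenditure = surplus × support price = 568 × 111 = 63048.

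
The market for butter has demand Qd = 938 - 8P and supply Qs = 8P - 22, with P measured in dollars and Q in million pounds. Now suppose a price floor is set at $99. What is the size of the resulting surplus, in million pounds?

624

Without the control the market clears where 938 - 8P = 8P - 22, i.e. P* = 60 and Q* = 458.
Since 99 > 60, the floor is binding.
At P = 99: Qd = 938 - 8·99 = 146 and Qs = 8·99 - 22 = 770.
Surplus = Qs - Qd = 770 - 146 = 624.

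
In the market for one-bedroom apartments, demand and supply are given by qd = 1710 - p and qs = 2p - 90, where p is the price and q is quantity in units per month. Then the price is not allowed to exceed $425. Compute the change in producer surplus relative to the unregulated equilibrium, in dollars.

-163625

Without the control the market clears where 1710 - p = 2p - 90, i.e. p* = 600 and q* = 1110.
The ceiling of 425 is below the equilibrium price 600, so it binds.
At p = 425: qd = 1710 - 425 = 1285 and qs = 2·425 - 90 = 760.
Producer surplus without the control is ½ · (600 - 45) · 1110 = 308025.
With the ceiling, producers sell 760 units at 425, so PS = ½ · (425 - 45) · 760 = 144400.
Change in producer surplus = 144400 - 308025 = -163625.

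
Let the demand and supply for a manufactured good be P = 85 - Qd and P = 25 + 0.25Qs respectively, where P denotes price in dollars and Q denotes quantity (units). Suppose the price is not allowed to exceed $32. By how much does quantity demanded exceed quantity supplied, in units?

Rearranging demand gives Qd = 85 - P; rearranging supply gives Qs = 4P - 100. Setting quantity demanded equal to quantity supplied, 85 - P = 4P - 100, gives P* = 37 and Q* = 48.
Since 32 < 37, the ceiling is binding.
At P = 32: Qd = 85 - 32 = 53 and Qs = 4·32 - 100 = 28.
Shortage = Qd - Qs = 53 - 28 = 25.

25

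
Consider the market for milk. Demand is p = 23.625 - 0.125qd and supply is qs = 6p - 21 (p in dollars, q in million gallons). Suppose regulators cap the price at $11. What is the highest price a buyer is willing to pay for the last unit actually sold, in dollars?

18

Rearranging demand gives qd = 189 - 8p. Setting quantity demanded equal to quantity supplied, 189 - 8p = 6p - 21, gives p* = 15 and q* = 69.
Because the ceiling (11) lies below the market-clearing price, it is binding.
At p = 11: qd = 189 - 8·11 = 101 and qs = 6·11 - 21 = 45.
Only 45 units reach the market. On the demand curve, the marginal buyer's willingness to pay at q = 45 is (189 - 45)/8 = 18.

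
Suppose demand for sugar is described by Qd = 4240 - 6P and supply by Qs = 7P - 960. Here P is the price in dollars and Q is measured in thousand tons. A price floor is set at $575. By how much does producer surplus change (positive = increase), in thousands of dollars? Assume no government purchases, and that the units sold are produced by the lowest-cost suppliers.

59500

Equilibrium: 4240 - 6P = 7P - 960, so 5200 = 13P and P* = 400, Q* = 1840.
The floor of 575 is above the equilibrium price 400, so it binds.
At P = 575: Qd = 4240 - 6·575 = 790 and Qs = 7·575 - 960 = 3065.
Producer surplus without the control is ½ · (400 - 960/7) · 1840 = 1692800/7.
With the floor, 790 units are sold at 575. The supply price at Q = 790 is 250, so PS = ½ · [(575 - 960/7) + (575 - 250)] · 790 = 2109300/7.
Change in producer surplus = 2109300/7 - 1692800/7 = 59500.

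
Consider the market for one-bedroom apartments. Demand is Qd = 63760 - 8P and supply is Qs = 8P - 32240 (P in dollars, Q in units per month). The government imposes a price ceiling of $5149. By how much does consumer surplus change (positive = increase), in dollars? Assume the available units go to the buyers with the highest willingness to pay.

4721348

Equilibrium: 63760 - 8P = 8P - 32240, so 96000 = 16P and P* = 6000, Q* = 15760.
Because the ceiling (5149) lies below the market-clearing price, it is binding.
At P = 5149: Qd = 63760 - 8·5149 = 22568 and Qs = 8·5149 - 32240 = 8952.
Consumer surplus without the control is ½ · (7970 - 6000) · 15760 = 15523600.
With the ceiling, 8952 units are sold at 5149 (assume they go to the highest-value buyers). The demand price at Q = 8952 is 6851, so CS = ½ · [(7970 - 5149) + (6851 - 5149)] · 8952 = 20244948.
Change in consumer surplus = 20244948 - 15523600 = 4721348.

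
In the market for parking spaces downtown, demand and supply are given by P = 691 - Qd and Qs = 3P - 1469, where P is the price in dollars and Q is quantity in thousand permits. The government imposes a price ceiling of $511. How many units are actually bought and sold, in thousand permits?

Rearranging demand gives Qd = 691 - P. Equilibrium: 691 - P = 3P - 1469, so 2160 = 4P and P* = 540, Q* = 151.
The ceiling of 511 is below the equilibrium price 540, so it binds.
At P = 511: Qd = 691 - 511 = 180 and Qs = 3·511 - 1469 = 64.
The quantity actually transacted is the short side, supply: 64.

64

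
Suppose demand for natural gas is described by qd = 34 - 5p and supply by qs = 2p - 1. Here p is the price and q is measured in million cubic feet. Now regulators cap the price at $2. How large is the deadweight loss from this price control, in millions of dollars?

12.6

Equilibrium: 34 - 5p = 2p - 1, so 35 = 7p and p* = 5, q* = 9.
Since 2 < 5, the ceiling is binding.
At p = 2: qd = 34 - 5·2 = 24 and qs = 2·2 - 1 = 3.
Quantity traded falls to 3. At q = 3 the demand price is (34 - 3)/5 = 6.2 and the supply price is (1 + 3)/2 = 2.
Deadweight loss = ½ · (6.2 - 2) · (9 - 3) = ½ · 4.2 · 6 = 12.6.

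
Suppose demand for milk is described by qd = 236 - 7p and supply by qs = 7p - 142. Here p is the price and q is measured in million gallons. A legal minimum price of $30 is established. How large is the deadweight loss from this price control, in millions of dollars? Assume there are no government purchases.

Equilibrium: 236 - 7p = 7p - 142, so 378 = 14p and p* = 27, q* = 47.
Because the floor (30) lies above the market-clearing price, it is binding.
At p = 30: qd = 236 - 7·30 = 26 and qs = 7·30 - 142 = 68.
Quantity traded falls to 26. At q = 26 the demand price is (236 - 26)/7 = 30 and the supply price is (142 + 26)/7 = 24.
Deadweight loss = ½ · (30 - 24) · (47 - 26) = ½ · 6 · 21 = 63.

63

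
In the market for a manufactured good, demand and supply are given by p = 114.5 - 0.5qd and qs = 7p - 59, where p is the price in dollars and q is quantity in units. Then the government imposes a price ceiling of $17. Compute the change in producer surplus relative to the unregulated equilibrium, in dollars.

-1687.5

Rearranging demand gives qd = 229 - 2p. Equilibrium: 229 - 2p = 7p - 59, so 288 = 9p and p* = 32, q* = 165.
Since 17 < 32, the ceiling is binding.
At p = 17: qd = 229 - 2·17 = 195 and qs = 7·17 - 59 = 60.
Producer surplus without the control is ½ · (32 - 59/7) · 165 = 27225/14.
With the ceiling, producers sell 60 units at 17, so PS = ½ · (17 - 59/7) · 60 = 1800/7.
Change in producer surplus = 1800/7 - 27225/14 = -1687.5.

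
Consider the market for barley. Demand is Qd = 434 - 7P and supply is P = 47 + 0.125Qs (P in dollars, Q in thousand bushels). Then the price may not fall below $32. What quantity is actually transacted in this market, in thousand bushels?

56

Rearranging supply gives Qs = 8P - 376. In a free market, 434 - 7P = 8P - 376 gives the equilibrium P* = 54, Q* = 56.
Since 32 is below P* = 54, the floor does not bind and the free-market outcome prevails.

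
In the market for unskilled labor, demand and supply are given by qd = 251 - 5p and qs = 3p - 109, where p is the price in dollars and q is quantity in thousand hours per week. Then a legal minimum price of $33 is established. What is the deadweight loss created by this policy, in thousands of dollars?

In a free market, 251 - 5p = 3p - 109 gives the equilibrium p* = 45, q* = 26.
Since 33 is below p* = 45, the floor does not bind and the free-market outcome prevails.
Since the control does not bind, no trades are prevented and deadweight loss is zero.

0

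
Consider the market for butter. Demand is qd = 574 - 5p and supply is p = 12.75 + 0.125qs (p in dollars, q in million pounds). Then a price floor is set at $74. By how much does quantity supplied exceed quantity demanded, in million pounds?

Rearranging supply gives qs = 8p - 102. Without the control the market clears where 574 - 5p = 8p - 102, i.e. p* = 52 and q* = 314.
Since 74 > 52, the floor is binding.
At p = 74: qd = 574 - 5·74 = 204 and qs = 8·74 - 102 = 490.
Surplus = qs - qd = 490 - 204 = 286.

286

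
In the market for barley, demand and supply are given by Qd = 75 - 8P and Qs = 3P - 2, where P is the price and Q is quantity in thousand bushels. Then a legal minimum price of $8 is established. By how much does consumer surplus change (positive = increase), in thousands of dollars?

-15

Setting quantity demanded equal to quantity supplied, 75 - 8P = 3P - 2, gives P* = 7 and Q* = 19.
The floor of 8 is above the equilibrium price 7, so it binds.
At P = 8: Qd = 75 - 8·8 = 11 and Qs = 3·8 - 2 = 22.
Consumer surplus without the control is ½ · (9.375 - 7) · 19 = 22.5625.
With the floor, consumers buy 11 units at 8, so CS = ½ · (9.375 - 8) · 11 = 7.5625.
Change in consumer surplus = 7.5625 - 22.5625 = -15.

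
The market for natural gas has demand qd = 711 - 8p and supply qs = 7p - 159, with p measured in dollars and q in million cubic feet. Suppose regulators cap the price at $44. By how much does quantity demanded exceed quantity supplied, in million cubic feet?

210

Equilibrium: 711 - 8p = 7p - 159, so 870 = 15p and p* = 58, q* = 247.
Because the ceiling (44) lies below the market-clearing price, it is binding.
At p = 44: qd = 711 - 8·44 = 359 and qs = 7·44 - 159 = 149.
Shortage = qd - qs = 359 - 149 = 210.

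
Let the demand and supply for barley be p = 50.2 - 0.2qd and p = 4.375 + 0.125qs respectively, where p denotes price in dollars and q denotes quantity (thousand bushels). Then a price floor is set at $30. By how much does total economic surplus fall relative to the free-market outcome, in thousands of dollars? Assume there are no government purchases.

260

Rearranging demand gives qd = 251 - 5p; rearranging supply gives qs = 8p - 35. In a free market, 251 - 5p = 8p - 35 gives the equilibrium p* = 22, q* = 141.
Because the floor (30) lies above the market-clearing price, it is binding.
At p = 30: qd = 251 - 5·30 = 101 and qs = 8·30 - 35 = 205.
Quantity traded falls to 101. At q = 101 the demand price is (251 - 101)/5 = 30 and the supply price is (35 + 101)/8 = 17.
Deadweight loss = ½ · (30 - 17) · (141 - 101) = ½ · 13 · 40 = 260.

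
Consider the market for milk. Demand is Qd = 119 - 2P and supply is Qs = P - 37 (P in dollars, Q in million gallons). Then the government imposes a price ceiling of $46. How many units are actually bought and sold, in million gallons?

Equilibrium: 119 - 2P = P - 37, so 156 = 3P and P* = 52, Q* = 15.
Since 46 < 52, the ceiling is binding.
At P = 46: Qd = 119 - 2·46 = 27 and Qs = 46 - 37 = 9.
The quantity actually transacted is the short side, supply: 9.

9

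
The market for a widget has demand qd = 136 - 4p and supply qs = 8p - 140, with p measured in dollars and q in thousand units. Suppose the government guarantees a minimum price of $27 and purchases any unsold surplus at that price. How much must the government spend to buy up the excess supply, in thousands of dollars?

Equilibrium: 136 - 4p = 8p - 140, so 276 = 12p and p* = 23, q* = 44.
The floor of 27 is above the equilibrium price 23, so it binds.
At p = 27: qd = 136 - 4·27 = 28 and qs = 8·27 - 140 = 76.
Surplus = qs - qd = 48.
Government expenditure = surplus × support price = 48 × 27 = 1296.

1296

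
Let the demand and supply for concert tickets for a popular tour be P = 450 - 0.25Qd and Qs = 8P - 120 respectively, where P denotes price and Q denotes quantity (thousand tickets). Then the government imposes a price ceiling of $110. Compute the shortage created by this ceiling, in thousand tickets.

Rearranging demand gives Qd = 1800 - 4P. Without the control the market clears where 1800 - 4P = 8P - 120, i.e. P* = 160 and Q* = 1160.
The ceiling of 110 is below the equilibrium price 160, so it binds.
At P = 110: Qd = 1800 - 4·110 = 1360 and Qs = 8·110 - 120 = 760.
Shortage = Qd - Qs = 1360 - 760 = 600.

600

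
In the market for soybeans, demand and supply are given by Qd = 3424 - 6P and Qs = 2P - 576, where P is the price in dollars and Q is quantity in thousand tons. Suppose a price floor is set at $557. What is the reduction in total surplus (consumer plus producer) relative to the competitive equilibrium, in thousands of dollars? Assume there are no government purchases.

38988

Equilibrium: 3424 - 6P = 2P - 576, so 4000 = 8P and P* = 500, Q* = 424.
Since 557 > 500, the floor is binding.
At P = 557: Qd = 3424 - 6·557 = 82 and Qs = 2·557 - 576 = 538.
Quantity traded falls to 82. At Q = 82 the demand price is (3424 - 82)/6 = 557 and the supply price is (576 + 82)/2 = 329.
Deadweight loss = ½ · (557 - 329) · (424 - 82) = ½ · 228 · 342 = 38988.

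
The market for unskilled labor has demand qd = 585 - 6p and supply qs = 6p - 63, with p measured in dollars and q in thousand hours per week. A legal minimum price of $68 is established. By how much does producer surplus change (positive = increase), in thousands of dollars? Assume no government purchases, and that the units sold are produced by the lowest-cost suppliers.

1890

In a free market, 585 - 6p = 6p - 63 gives the equilibrium p* = 54, q* = 261.
Since 68 > 54, the floor is binding.
At p = 68: qd = 585 - 6·68 = 177 and qs = 6·68 - 63 = 345.
Producer surplus without the control is ½ · (54 - 10.5) · 261 = 5676.75.
With the floor, 177 units are sold at 68. The supply price at q = 177 is 40, so PS = ½ · [(68 - 10.5) + (68 - 40)] · 177 = 7566.75.
Change in producer surplus = 7566.75 - 5676.75 = 1890.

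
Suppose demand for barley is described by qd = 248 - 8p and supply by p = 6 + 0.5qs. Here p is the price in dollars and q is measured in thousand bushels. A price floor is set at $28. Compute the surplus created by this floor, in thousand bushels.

20

Rearranging supply gives qs = 2p - 12. Equilibrium: 248 - 8p = 2p - 12, so 260 = 10p and p* = 26, q* = 40.
The floor of 28 is above the equilibrium price 26, so it binds.
At p = 28: qd = 248 - 8·28 = 24 and qs = 2·28 - 12 = 44.
Surplus = qs - qd = 44 - 24 = 20.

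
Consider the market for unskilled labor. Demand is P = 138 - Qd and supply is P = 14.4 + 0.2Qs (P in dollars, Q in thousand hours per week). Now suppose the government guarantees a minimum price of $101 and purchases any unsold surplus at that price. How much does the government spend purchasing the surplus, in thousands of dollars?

39996

Rearranging demand gives Qd = 138 - P; rearranging supply gives Qs = 5P - 72. In a free market, 138 - P = 5P - 72 gives the equilibrium P* = 35, Q* = 103.
The floor of 101 is above the equilibrium price 35, so it binds.
At P = 101: Qd = 138 - 101 = 37 and Qs = 5·101 - 72 = 433.
Surplus = Qs - Qd = 396.
Government expenditure = surplus × support price = 396 × 101 = 39996.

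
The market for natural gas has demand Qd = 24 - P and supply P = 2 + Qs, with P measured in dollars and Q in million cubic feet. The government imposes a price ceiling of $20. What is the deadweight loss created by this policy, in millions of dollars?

0

Rearranging supply gives Qs = P - 2. Setting quantity demanded equal to quantity supplied, 24 - P = P - 2, gives P* = 13 and Q* = 11.
Since 20 is above P* = 13, the ceiling does not bind and the free-market outcome prevails.
Since the control does not bind, no trades are prevented and deadweight loss is zero.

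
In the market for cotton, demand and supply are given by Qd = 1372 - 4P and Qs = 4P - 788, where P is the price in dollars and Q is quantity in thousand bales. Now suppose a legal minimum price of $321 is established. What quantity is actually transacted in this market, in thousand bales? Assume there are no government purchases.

Equilibrium: 1372 - 4P = 4P - 788, so 2160 = 8P and P* = 270, Q* = 292.
Since 321 > 270, the floor is binding.
At P = 321: Qd = 1372 - 4·321 = 88 and Qs = 4·321 - 788 = 496.
The quantity actually transacted is the short side, demand: 88.

88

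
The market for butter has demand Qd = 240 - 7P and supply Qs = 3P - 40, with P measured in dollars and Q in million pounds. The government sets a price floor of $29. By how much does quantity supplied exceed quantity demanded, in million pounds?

Equilibrium: 240 - 7P = 3P - 40, so 280 = 10P and P* = 28, Q* = 44.
The floor of 29 is above the equilibrium price 28, so it binds.
At P = 29: Qd = 240 - 7·29 = 37 and Qs = 3·29 - 40 = 47.
Surplus = Qs - Qd = 47 - 37 = 10.

10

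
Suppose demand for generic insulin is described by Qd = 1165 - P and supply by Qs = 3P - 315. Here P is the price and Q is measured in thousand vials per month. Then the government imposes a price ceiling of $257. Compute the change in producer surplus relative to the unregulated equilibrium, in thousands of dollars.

-70681.5

Without the control the market clears where 1165 - P = 3P - 315, i.e. P* = 370 and Q* = 795.
Since 257 < 370, the ceiling is binding.
At P = 257: Qd = 1165 - 257 = 908 and Qs = 3·257 - 315 = 456.
Producer surplus without the control is ½ · (370 - 105) · 795 = 105337.5.
With the ceiling, producers sell 456 units at 257, so PS = ½ · (257 - 105) · 456 = 34656.
Change in producer surplus = 34656 - 105337.5 = -70681.5.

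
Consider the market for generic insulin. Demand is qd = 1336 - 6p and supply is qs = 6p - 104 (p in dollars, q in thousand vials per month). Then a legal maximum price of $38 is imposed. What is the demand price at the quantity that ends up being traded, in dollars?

Equilibrium: 1336 - 6p = 6p - 104, so 1440 = 12p and p* = 120, q* = 616.
Since 38 < 120, the ceiling is binding.
At p = 38: qd = 1336 - 6·38 = 1108 and qs = 6·38 - 104 = 124.
Only 124 units reach the market. On the demand curve, the marginal buyer's willingness to pay at q = 124 is (1336 - 124)/6 = 202.

202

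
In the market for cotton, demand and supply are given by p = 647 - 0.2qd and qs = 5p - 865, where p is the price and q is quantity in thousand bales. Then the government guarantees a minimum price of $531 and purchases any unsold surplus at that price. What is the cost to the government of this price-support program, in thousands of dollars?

642510

Rearranging demand gives qd = 3235 - 5p. In a free market, 3235 - 5p = 5p - 865 gives the equilibrium p* = 410, q* = 1185.
The floor of 531 is above the equilibrium price 410, so it binds.
At p = 531: qd = 3235 - 5·531 = 580 and qs = 5·531 - 865 = 1790.
Surplus = qs - qd = 1210.
Government expenditure = surplus × support price = 1210 × 531 = 642510.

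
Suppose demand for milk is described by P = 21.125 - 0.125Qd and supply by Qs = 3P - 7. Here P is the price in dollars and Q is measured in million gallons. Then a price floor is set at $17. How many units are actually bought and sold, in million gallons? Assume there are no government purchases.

33

Rearranging demand gives Qd = 169 - 8P. In a free market, 169 - 8P = 3P - 7 gives the equilibrium P* = 16, Q* = 41.
The floor of 17 is above the equilibrium price 16, so it binds.
At P = 17: Qd = 169 - 8·17 = 33 and Qs = 3·17 - 7 = 44.
The quantity actually transacted is the short side, demand: 33.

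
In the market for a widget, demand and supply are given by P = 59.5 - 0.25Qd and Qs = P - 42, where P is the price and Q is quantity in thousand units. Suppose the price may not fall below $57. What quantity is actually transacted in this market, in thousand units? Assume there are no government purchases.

Rearranging demand gives Qd = 238 - 4P. In a free market, 238 - 4P = P - 42 gives the equilibrium P* = 56, Q* = 14.
Because the floor (57) lies above the market-clearing price, it is binding.
At P = 57: Qd = 238 - 4·57 = 10 and Qs = 57 - 42 = 15.
The quantity actually transacted is the short side, demand: 10.

10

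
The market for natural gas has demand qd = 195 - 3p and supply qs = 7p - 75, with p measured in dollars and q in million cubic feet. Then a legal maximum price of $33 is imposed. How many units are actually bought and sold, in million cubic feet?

Setting quantity demanded equal to quantity supplied, 195 - 3p = 7p - 75, gives p* = 27 and q* = 114.
Since 33 is above p* = 27, the ceiling does not bind and the free-market outcome prevails.

114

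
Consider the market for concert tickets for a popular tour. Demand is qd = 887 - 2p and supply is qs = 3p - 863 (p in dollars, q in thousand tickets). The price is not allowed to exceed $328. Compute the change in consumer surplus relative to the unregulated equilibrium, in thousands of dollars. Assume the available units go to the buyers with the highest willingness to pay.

Setting quantity demanded equal to quantity supplied, 887 - 2p = 3p - 863, gives p* = 350 and q* = 187.
The ceiling of 328 is below the equilibrium price 350, so it binds.
At p = 328: qd = 887 - 2·328 = 231 and qs = 3·328 - 863 = 121.
Consumer surplus without the control is ½ · (443.5 - 350) · 187 = 8742.25.
With the ceiling, 121 units are sold at 328 (assume they go to the highest-value buyers). The demand price at q = 121 is 383, so CS = ½ · [(443.5 - 328) + (383 - 328)] · 121 = 10315.25.
Change in consumer surplus = 10315.25 - 8742.25 = 1573.

1573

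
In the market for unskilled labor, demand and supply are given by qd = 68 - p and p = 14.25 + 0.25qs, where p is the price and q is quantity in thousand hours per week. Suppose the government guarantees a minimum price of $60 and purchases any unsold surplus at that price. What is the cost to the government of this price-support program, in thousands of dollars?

Rearranging supply gives qs = 4p - 57. Equilibrium: 68 - p = 4p - 57, so 125 = 5p and p* = 25, q* = 43.
The floor of 60 is above the equilibrium price 25, so it binds.
At p = 60: qd = 68 - 60 = 8 and qs = 4·60 - 57 = 183.
Surplus = qs - qd = 175.
Government expenditure = surplus × support price = 175 × 60 = 10500.

10500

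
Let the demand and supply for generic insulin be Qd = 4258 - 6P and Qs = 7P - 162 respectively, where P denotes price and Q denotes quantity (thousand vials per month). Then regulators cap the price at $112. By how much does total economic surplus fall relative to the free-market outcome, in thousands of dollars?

Equilibrium: 4258 - 6P = 7P - 162, so 4420 = 13P and P* = 340, Q* = 2218.
Because the ceiling (112) lies below the market-clearing price, it is binding.
At P = 112: Qd = 4258 - 6·112 = 3586 and Qs = 7·112 - 162 = 622.
Quantity traded falls to 622. At Q = 622 the demand price is (4258 - 622)/6 = 606 and the supply price is (162 + 622)/7 = 112.
Deadweight loss = ½ · (606 - 112) · (2218 - 622) = ½ · 494 · 1596 = 394212.

394212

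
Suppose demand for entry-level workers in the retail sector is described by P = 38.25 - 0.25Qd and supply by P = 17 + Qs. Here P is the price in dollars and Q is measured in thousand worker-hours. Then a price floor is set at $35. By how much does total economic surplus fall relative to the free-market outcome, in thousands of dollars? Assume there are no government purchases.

Rearranging demand gives Qd = 153 - 4P; rearranging supply gives Qs = P - 17. In a free market, 153 - 4P = P - 17 gives the equilibrium P* = 34, Q* = 17.
Because the floor (35) lies above the market-clearing price, it is binding.
At P = 35: Qd = 153 - 4·35 = 13 and Qs = 35 - 17 = 18.
Quantity traded falls to 13. At Q = 13 the demand price is (153 - 13)/4 = 35 and the supply price is 17 + 13 = 30.
Deadweight loss = ½ · (35 - 30) · (17 - 13) = ½ · 5 · 4 = 10.

10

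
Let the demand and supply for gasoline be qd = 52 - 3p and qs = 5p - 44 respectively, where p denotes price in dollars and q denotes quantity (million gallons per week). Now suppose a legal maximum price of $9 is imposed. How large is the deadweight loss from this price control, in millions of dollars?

60

Setting quantity demanded equal to quantity supplied, 52 - 3p = 5p - 44, gives p* = 12 and q* = 16.
Because the ceiling (9) lies below the market-clearing price, it is binding.
At p = 9: qd = 52 - 3·9 = 25 and qs = 5·9 - 44 = 1.
Quantity traded falls to 1. At q = 1 the demand price is (52 - 1)/3 = 17 and the supply price is (44 + 1)/5 = 9.
Deadweight loss = ½ · (17 - 9) · (16 - 1) = ½ · 8 · 15 = 60.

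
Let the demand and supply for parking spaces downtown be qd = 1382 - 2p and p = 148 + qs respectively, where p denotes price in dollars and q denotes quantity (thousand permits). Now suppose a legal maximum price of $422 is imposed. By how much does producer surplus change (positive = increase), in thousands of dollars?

-27984

Rearranging supply gives qs = p - 148. In a free market, 1382 - 2p = p - 148 gives the equilibrium p* = 510, q* = 362.
The ceiling of 422 is below the equilibrium price 510, so it binds.
At p = 422: qd = 1382 - 2·422 = 538 and qs = 422 - 148 = 274.
Producer surplus without the control is ½ · (510 - 148) · 362 = 65522.
With the ceiling, producers sell 274 units at 422, so PS = ½ · (422 - 148) · 274 = 37538.
Change in producer surplus = 37538 - 65522 = -27984.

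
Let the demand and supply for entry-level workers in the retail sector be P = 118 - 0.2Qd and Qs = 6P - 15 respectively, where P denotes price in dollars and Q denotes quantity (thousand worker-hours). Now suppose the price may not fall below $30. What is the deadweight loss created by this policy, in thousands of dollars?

0

Rearranging demand gives Qd = 590 - 5P. In a free market, 590 - 5P = 6P - 15 gives the equilibrium P* = 55, Q* = 315.
Since 30 is below P* = 55, the floor does not bind and the free-market outcome prevails.
Since the control does not bind, no trades are prevented and deadweight loss is zero.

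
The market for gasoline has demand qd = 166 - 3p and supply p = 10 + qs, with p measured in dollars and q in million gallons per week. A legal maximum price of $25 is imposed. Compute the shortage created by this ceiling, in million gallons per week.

Rearranging supply gives qs = p - 10. Setting quantity demanded equal to quantity supplied, 166 - 3p = p - 10, gives p* = 44 and q* = 34.
The ceiling of 25 is below the equilibrium price 44, so it binds.
At p = 25: qd = 166 - 3·25 = 91 and qs = 25 - 10 = 15.
Shortage = qd - qs = 91 - 15 = 76.

76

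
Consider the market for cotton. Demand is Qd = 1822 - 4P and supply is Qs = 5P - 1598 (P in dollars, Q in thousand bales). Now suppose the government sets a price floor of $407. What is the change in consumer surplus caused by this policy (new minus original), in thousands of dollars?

-6696

In a free market, 1822 - 4P = 5P - 1598 gives the equilibrium P* = 380, Q* = 302.
The floor of 407 is above the equilibrium price 380, so it binds.
At P = 407: Qd = 1822 - 4·407 = 194 and Qs = 5·407 - 1598 = 437.
Consumer surplus without the control is ½ · (455.5 - 380) · 302 = 11400.5.
With the floor, consumers buy 194 units at 407, so CS = ½ · (455.5 - 407) · 194 = 4704.5.
Change in consumer surplus = 4704.5 - 11400.5 = -6696.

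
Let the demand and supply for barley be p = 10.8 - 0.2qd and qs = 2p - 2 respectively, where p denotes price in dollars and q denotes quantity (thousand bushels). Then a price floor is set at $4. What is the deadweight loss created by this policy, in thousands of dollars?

0

Rearranging demand gives qd = 54 - 5p. Without the control the market clears where 54 - 5p = 2p - 2, i.e. p* = 8 and q* = 14.
Since 4 is below p* = 8, the floor does not bind and the free-market outcome prevails.
Since the control does not bind, no trades are prevented and deadweight loss is zero.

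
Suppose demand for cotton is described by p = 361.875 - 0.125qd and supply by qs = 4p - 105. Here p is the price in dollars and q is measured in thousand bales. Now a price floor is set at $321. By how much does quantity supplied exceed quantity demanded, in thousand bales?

852

Rearranging demand gives qd = 2895 - 8p. Equilibrium: 2895 - 8p = 4p - 105, so 3000 = 12p and p* = 250, q* = 895.
Since 321 > 250, the floor is binding.
At p = 321: qd = 2895 - 8·321 = 327 and qs = 4·321 - 105 = 1179.
Surplus = qs - qd = 1179 - 327 = 852.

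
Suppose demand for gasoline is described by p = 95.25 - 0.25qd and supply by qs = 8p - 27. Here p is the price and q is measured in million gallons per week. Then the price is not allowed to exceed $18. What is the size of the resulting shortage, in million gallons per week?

192

Rearranging demand gives qd = 381 - 4p. In a free market, 381 - 4p = 8p - 27 gives the equilibrium p* = 34, q* = 245.
Since 18 < 34, the ceiling is binding.
At p = 18: qd = 381 - 4·18 = 309 and qs = 8·18 - 27 = 117.
Shortage = qd - qs = 309 - 117 = 192.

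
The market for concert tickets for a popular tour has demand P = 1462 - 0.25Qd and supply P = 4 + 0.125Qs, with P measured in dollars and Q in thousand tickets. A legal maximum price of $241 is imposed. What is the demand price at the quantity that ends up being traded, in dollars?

988

Rearranging demand gives Qd = 5848 - 4P; rearranging supply gives Qs = 8P - 32. Without the control the market clears where 5848 - 4P = 8P - 32, i.e. P* = 490 and Q* = 3888.
The ceiling of 241 is below the equilibrium price 490, so it binds.
At P = 241: Qd = 5848 - 4·241 = 4884 and Qs = 8·241 - 32 = 1896.
Only 1896 units reach the market. On the demand curve, the marginal buyer's willingness to pay at Q = 1896 is (5848 - 1896)/4 = 988.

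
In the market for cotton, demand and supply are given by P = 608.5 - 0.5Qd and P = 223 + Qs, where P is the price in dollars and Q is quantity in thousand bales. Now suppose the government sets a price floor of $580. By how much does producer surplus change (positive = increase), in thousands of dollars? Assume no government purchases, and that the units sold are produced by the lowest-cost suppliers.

Rearranging demand gives Qd = 1217 - 2P; rearranging supply gives Qs = P - 223. Equilibrium: 1217 - 2P = P - 223, so 1440 = 3P and P* = 480, Q* = 257.
Because the floor (580) lies above the market-clearing price, it is binding.
At P = 580: Qd = 1217 - 2·580 = 57 and Qs = 580 - 223 = 357.
Producer surplus without the control is ½ · (480 - 223) · 257 = 33024.5.
With the floor, 57 units are sold at 580. The supply price at Q = 57 is 280, so PS = ½ · [(580 - 223) + (580 - 280)] · 57 = 18724.5.
Change in producer surplus = 18724.5 - 33024.5 = -14300.

-14300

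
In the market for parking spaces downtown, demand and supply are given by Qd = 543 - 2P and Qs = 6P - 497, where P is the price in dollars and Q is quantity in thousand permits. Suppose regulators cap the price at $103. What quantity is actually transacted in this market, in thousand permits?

121

In a free market, 543 - 2P = 6P - 497 gives the equilibrium P* = 130, Q* = 283.
Because the ceiling (103) lies below the market-clearing price, it is binding.
At P = 103: Qd = 543 - 2·103 = 337 and Qs = 6·103 - 497 = 121.
The quantity actually transacted is the short side, supply: 121.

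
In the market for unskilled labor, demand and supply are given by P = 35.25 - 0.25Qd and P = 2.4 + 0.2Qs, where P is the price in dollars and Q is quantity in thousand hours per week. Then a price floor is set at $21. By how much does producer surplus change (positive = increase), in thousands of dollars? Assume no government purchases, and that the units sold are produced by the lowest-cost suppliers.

Rearranging demand gives Qd = 141 - 4P; rearranging supply gives Qs = 5P - 12. Setting quantity demanded equal to quantity supplied, 141 - 4P = 5P - 12, gives P* = 17 and Q* = 73.
Because the floor (21) lies above the market-clearing price, it is binding.
At P = 21: Qd = 141 - 4·21 = 57 and Qs = 5·21 - 12 = 93.
Producer surplus without the control is ½ · (17 - 2.4) · 73 = 532.9.
With the floor, 57 units are sold at 21. The supply price at Q = 57 is 13.8, so PS = ½ · [(21 - 2.4) + (21 - 13.8)] · 57 = 735.3.
Change in producer surplus = 735.3 - 532.9 = 202.4.

202.4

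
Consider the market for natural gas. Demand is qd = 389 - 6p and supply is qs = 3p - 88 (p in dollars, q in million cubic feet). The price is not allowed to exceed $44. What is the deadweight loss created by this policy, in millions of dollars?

Without the control the market clears where 389 - 6p = 3p - 88, i.e. p* = 53 and q* = 71.
Because the ceiling (44) lies below the market-clearing price, it is binding.
At p = 44: qd = 389 - 6·44 = 125 and qs = 3·44 - 88 = 44.
Quantity traded falls to 44. At q = 44 the demand price is (389 - 44)/6 = 57.5 and the supply price is (88 + 44)/3 = 44.
Deadweight loss = ½ · (57.5 - 44) · (71 - 44) = ½ · 13.5 · 27 = 182.25.

182.25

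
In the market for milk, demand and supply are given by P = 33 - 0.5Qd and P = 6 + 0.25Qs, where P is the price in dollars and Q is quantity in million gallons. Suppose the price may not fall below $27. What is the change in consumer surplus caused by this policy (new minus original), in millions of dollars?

Rearranging demand gives Qd = 66 - 2P; rearranging supply gives Qs = 4P - 24. In a free market, 66 - 2P = 4P - 24 gives the equilibrium P* = 15, Q* = 36.
The floor of 27 is above the equilibrium price 15, so it binds.
At P = 27: Qd = 66 - 2·27 = 12 and Qs = 4·27 - 24 = 84.
Consumer surplus without the control is ½ · (33 - 15) · 36 = 324.
With the floor, consumers buy 12 units at 27, so CS = ½ · (33 - 27) · 12 = 36.
Change in consumer surplus = 36 - 324 = -288.

-288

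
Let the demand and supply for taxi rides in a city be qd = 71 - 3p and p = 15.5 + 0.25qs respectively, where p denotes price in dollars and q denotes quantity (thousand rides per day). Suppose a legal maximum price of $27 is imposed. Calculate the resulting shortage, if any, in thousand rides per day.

Rearranging supply gives qs = 4p - 62. Setting quantity demanded equal to quantity supplied, 71 - 3p = 4p - 62, gives p* = 19 and q* = 14.
The ceiling of 27 is above the equilibrium price 19, so it is not binding; the market clears at p* = 19, q* = 14.
Since the control does not bind, there is no shortage.

0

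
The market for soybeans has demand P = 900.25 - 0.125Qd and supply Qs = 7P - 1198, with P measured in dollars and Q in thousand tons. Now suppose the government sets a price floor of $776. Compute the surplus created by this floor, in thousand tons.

3240

Rearranging demand gives Qd = 7202 - 8P. Without the control the market clears where 7202 - 8P = 7P - 1198, i.e. P* = 560 and Q* = 2722.
The floor of 776 is above the equilibrium price 560, so it binds.
At P = 776: Qd = 7202 - 8·776 = 994 and Qs = 7·776 - 1198 = 4234.
Surplus = Qs - Qd = 4234 - 994 = 3240.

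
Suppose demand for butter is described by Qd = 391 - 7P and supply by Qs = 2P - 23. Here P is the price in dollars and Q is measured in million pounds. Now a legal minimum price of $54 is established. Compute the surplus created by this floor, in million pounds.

Equilibrium: 391 - 7P = 2P - 23, so 414 = 9P and P* = 46, Q* = 69.
The floor of 54 is above the equilibrium price 46, so it binds.
At P = 54: Qd = 391 - 7·54 = 13 and Qs = 2·54 - 23 = 85.
Surplus = Qs - Qd = 85 - 13 = 72.

72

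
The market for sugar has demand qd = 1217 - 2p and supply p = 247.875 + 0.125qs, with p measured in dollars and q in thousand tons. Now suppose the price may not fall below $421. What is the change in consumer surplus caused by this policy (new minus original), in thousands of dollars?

-48076

Rearranging supply gives qs = 8p - 1983. Setting quantity demanded equal to quantity supplied, 1217 - 2p = 8p - 1983, gives p* = 320 and q* = 577.
The floor of 421 is above the equilibrium price 320, so it binds.
At p = 421: qd = 1217 - 2·421 = 375 and qs = 8·421 - 1983 = 1385.
Consumer surplus without the control is ½ · (608.5 - 320) · 577 = 83232.25.
With the floor, consumers buy 375 units at 421, so CS = ½ · (608.5 - 421) · 375 = 35156.25.
Change in consumer surplus = 35156.25 - 83232.25 = -48076.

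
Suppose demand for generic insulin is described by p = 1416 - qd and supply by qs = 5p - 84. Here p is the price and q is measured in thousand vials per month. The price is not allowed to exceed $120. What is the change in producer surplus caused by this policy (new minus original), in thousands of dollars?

Rearranging demand gives qd = 1416 - p. Equilibrium: 1416 - p = 5p - 84, so 1500 = 6p and p* = 250, q* = 1166.
The ceiling of 120 is below the equilibrium price 250, so it binds.
At p = 120: qd = 1416 - 120 = 1296 and qs = 5·120 - 84 = 516.
Producer surplus without the control is ½ · (250 - 16.8) · 1166 = 135955.6.
With the ceiling, producers sell 516 units at 120, so PS = ½ · (120 - 16.8) · 516 = 26625.6.
Change in producer surplus = 26625.6 - 135955.6 = -109330.

-109330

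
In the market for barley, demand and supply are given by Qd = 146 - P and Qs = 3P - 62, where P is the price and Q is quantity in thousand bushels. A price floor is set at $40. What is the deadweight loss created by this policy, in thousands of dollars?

0

Equilibrium: 146 - P = 3P - 62, so 208 = 4P and P* = 52, Q* = 94.
Since 40 is below P* = 52, the floor does not bind and the free-market outcome prevails.
Since the control does not bind, no trades are prevented and deadweight loss is zero.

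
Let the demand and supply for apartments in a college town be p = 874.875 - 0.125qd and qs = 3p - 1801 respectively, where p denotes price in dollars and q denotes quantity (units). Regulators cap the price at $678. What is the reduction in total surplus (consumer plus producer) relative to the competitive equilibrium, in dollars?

30698.25

Rearranging demand gives qd = 6999 - 8p. Without the control the market clears where 6999 - 8p = 3p - 1801, i.e. p* = 800 and q* = 599.
Since 678 < 800, the ceiling is binding.
At p = 678: qd = 6999 - 8·678 = 1575 and qs = 3·678 - 1801 = 233.
Quantity traded falls to 233. At q = 233 the demand price is (6999 - 233)/8 = 845.75 and the supply price is (1801 + 233)/3 = 678.
Deadweight loss = ½ · (845.75 - 678) · (599 - 233) = ½ · 167.75 · 366 = 30698.25.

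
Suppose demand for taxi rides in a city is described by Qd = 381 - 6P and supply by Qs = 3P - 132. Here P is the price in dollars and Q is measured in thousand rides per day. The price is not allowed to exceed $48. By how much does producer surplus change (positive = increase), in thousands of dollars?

-229.5

Equilibrium: 381 - 6P = 3P - 132, so 513 = 9P and P* = 57, Q* = 39.
Because the ceiling (48) lies below the market-clearing price, it is binding.
At P = 48: Qd = 381 - 6·48 = 93 and Qs = 3·48 - 132 = 12.
Producer surplus without the control is ½ · (57 - 44) · 39 = 253.5.
With the ceiling, producers sell 12 units at 48, so PS = ½ · (48 - 44) · 12 = 24.
Change in producer surplus = 24 - 253.5 = -229.5.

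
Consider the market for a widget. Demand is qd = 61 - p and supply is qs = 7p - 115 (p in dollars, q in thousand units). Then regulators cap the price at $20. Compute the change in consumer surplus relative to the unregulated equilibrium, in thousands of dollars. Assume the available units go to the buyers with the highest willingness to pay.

Setting quantity demanded equal to quantity supplied, 61 - p = 7p - 115, gives p* = 22 and q* = 39.
Because the ceiling (20) lies below the market-clearing price, it is binding.
At p = 20: qd = 61 - 20 = 41 and qs = 7·20 - 115 = 25.
Consumer surplus without the control is ½ · (61 - 22) · 39 = 760.5.
With the ceiling, 25 units are sold at 20 (assume they go to the highest-value buyers). The demand price at q = 25 is 36, so CS = ½ · [(61 - 20) + (36 - 20)] · 25 = 712.5.
Change in consumer surplus = 712.5 - 760.5 = -48.

-48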